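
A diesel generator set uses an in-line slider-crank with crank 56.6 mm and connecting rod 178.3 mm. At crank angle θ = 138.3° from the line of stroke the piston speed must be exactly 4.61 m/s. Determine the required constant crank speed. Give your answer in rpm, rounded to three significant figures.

1540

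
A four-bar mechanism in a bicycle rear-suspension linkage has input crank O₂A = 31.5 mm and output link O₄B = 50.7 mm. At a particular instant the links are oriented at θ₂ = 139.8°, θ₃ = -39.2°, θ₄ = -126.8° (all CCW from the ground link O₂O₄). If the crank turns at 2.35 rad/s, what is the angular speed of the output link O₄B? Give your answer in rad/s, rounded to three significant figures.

0.0255

ω₂ = 2.35 rad/s
Differentiating the loop-closure r₂e^{iθ₂}+r₃e^{iθ₃}=r₁+r₄e^{iθ₄} gives r₂ω₂e^{iθ₂}+r₃ω₃e^{iθ₃}=r₄ω₄e^{iθ₄}.
Eliminating the other unknown: ω₄ = r₂ω₂ sin(θ₂−θ₃) / [r₄ sin(θ₄−θ₃)].
Numerator sine = +0.01745; denominator sine = -0.99912.
Result = 0.0315·2.35·(+0.01745) / (0.0507·(-0.99912)) = -0.025504 rad/s; magnitude 0.025504 rad/s.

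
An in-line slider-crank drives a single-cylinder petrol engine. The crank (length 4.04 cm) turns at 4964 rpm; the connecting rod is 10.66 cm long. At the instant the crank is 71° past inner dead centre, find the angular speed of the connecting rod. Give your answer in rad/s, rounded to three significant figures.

ω = 519.8 rad/s (converted from 4964 rpm).
The rod makes angle φ with the slider axis where L sinφ = r sinθ; differentiating, L cosφ·φ̇ = r ω cosθ.
L cosφ = √(L² − r² sin²θ) = 0.099521 m.
|ω_rod| = r ω |cosθ| / √(L² − r² sin²θ) = 0.0404·519.8·0.32557/0.099521 = 68.702 rad/s.

68.7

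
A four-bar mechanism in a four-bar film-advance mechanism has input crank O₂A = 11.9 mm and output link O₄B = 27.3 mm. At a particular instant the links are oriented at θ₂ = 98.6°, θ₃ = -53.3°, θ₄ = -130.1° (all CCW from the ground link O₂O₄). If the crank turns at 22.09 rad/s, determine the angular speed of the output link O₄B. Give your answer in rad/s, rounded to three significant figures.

4.66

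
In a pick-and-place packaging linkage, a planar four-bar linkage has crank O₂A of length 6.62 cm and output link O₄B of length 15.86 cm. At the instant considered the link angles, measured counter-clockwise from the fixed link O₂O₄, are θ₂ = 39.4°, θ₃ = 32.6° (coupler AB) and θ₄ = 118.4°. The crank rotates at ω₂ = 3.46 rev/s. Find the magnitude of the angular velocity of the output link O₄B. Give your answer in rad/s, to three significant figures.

ω₂ = 21.74 rad/s (from 3.46 rev/s).
Differentiating the loop-closure r₂e^{iθ₂}+r₃e^{iθ₃}=r₁+r₄e^{iθ₄} gives r₂ω₂e^{iθ₂}+r₃ω₃e^{iθ₃}=r₄ω₄e^{iθ₄}.
Eliminating the other unknown: ω₄ = r₂ω₂ sin(θ₂−θ₃) / [r₄ sin(θ₄−θ₃)].
Numerator sine = +0.11840; denominator sine = +0.99731.
Result = 0.0662·21.74·(+0.11840) / (0.1586·(+0.99731)) = +1.0773 rad/s; magnitude 1.0773 rad/s.

1.08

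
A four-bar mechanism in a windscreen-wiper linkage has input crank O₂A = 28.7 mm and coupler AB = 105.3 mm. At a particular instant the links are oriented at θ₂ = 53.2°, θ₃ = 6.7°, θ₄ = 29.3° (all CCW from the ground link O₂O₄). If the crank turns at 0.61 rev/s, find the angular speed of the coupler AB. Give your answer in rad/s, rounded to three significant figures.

1.10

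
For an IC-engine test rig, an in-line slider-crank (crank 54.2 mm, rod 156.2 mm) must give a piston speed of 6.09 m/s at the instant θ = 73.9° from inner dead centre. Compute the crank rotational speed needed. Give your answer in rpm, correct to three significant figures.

For an in-line slider-crank, |v_piston| = rω|sinθ|·[1 + r cosθ/√(L² − r² sin²θ)].
With r = 0.0542 m, L = 0.1562 m, θ = 73.9°: the bracketed kinematic factor |dx/dθ| = 0.057389 m.
ω = v/|dx/dθ| = 6.09/0.057389 = 106.12 rad/s.
N = 60ω/(2π) = 1013.3 rpm.

1010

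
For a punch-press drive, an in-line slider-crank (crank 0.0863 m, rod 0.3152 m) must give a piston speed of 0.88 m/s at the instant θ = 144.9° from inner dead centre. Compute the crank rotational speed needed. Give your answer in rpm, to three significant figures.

219

For an in-line slider-crank, |v_piston| = rω|sinθ|·[1 + r cosθ/√(L² − r² sin²θ)].
With r = 0.0863 m, L = 0.3152 m, θ = 144.9°: the bracketed kinematic factor |dx/dθ| = 0.038367 m.
ω = v/|dx/dθ| = 0.88/0.038367 = 22.936 rad/s.
N = 60ω/(2π) = 219.03 rpm.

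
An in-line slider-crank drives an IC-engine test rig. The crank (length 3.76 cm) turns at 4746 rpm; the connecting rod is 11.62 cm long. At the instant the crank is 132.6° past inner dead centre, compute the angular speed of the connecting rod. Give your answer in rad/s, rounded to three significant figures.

112

ω = 497 rad/s (converted from 4746 rpm).
The rod makes angle φ with the slider axis where L sinφ = r sinθ; differentiating, L cosφ·φ̇ = r ω cosθ.
L cosφ = √(L² − r² sin²θ) = 0.11286 m.
|ω_rod| = r ω |cosθ| / √(L² − r² sin²θ) = 0.0376·497·0.67688/0.11286 = 112.08 rad/s.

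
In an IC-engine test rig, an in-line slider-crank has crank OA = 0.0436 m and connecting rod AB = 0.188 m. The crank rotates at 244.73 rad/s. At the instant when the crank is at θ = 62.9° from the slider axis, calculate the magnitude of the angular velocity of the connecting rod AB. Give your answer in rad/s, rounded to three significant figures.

ω = 244.7 rad/s
The rod makes angle φ with the slider axis where L sinφ = r sinθ; differentiating, L cosφ·φ̇ = r ω cosθ.
L cosφ = √(L² − r² sin²θ) = 0.18395 m.
|ω_rod| = r ω |cosθ| / √(L² − r² sin²θ) = 0.0436·244.7·0.45554/0.18395 = 26.424 rad/s.

26.4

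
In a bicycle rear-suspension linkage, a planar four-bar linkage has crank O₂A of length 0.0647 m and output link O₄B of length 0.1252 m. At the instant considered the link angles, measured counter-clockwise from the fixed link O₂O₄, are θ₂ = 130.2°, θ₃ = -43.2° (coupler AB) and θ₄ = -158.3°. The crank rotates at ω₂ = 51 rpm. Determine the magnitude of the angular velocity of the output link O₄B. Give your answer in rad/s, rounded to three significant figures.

ω₂ = 5.341 rad/s (from 51 rpm).
Differentiating the loop-closure r₂e^{iθ₂}+r₃e^{iθ₃}=r₁+r₄e^{iθ₄} gives r₂ω₂e^{iθ₂}+r₃ω₃e^{iθ₃}=r₄ω₄e^{iθ₄}.
Eliminating the other unknown: ω₄ = r₂ω₂ sin(θ₂−θ₃) / [r₄ sin(θ₄−θ₃)].
Numerator sine = +0.11494; denominator sine = -0.90557.
Result = 0.0647·5.341·(+0.11494) / (0.1252·(-0.90557)) = -0.3503 rad/s; magnitude 0.3503 rad/s.

0.350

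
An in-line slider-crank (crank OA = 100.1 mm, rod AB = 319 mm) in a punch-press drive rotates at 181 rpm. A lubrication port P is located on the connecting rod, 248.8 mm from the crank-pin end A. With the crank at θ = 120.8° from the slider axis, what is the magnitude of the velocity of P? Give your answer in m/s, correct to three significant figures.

1.43

ω = 18.95 rad/s.  Crank-pin speed |V_A| = rω = 1.8973 m/s, perpendicular to OA.
Rod angle: sinφ = −(r/L) sinθ ⇒ φ = -15.637°; ω_rod = −rω cosθ/√(L²−r²sin²θ) = +3.1625 rad/s.
V_P = V_A + ω_rod × AP, with AP = 0.2488 m along the rod.
Components: V_Px = −rω sinθ − a·ω_rod·sinφ = -1.4176 m/s;  V_Py = rω cosθ + a·ω_rod·cosφ = -0.21379 m/s.
|V_P| = √(V_Px² + V_Py²) = 1.4337 m/s.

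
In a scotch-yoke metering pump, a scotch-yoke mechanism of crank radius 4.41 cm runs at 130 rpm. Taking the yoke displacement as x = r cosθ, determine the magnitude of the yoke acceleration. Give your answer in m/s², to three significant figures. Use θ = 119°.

ω = 13.61 rad/s (from 130 rpm).
x = r cosθ ⇒ ẍ = −rω² cosθ (ω constant).
|a| = rω²|cosθ| = 0.0441·(13.61)²·|cos 119°| = 3.9624 m/s².

3.96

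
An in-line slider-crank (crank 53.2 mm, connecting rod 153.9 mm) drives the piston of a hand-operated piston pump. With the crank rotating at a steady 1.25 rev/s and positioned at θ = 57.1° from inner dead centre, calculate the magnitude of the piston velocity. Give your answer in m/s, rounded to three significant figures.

ω = 2π·1.25 = 7.854 rad/s
For an in-line slider-crank, x = r cosθ + √(L² − r² sin²θ), so v = −rω sinθ·[1 + r cosθ/√(L² − r² sin²θ)].
With r = 0.0532 m, L = 0.1539 m, θ = 57.1°: √(L² − r² sin²θ) = 0.14728 m.
v = −0.0532·7.854·0.83962·[1 + 0.0532·0.54317/0.14728] = -0.41965 m/s.
|v| = 0.41965 m/s.

0.420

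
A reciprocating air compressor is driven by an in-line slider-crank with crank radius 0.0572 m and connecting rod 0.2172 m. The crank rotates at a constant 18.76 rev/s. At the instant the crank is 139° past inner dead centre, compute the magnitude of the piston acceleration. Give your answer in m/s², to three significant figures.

566

ω = 2π·18.8 = 117.9 rad/s
x(θ) = r cosθ + √(L² − r² sin²θ); with ω constant, a = ω²·d²x/dθ².
d²x/dθ² = −r cosθ − r²(cos2θ)/√u − r⁴ sin²2θ/(4u^{3/2}),  u = L² − r² sin²θ = 0.0457676 m².
Substituting r = 0.0572 m, L = 0.2172 m, θ = 139°: d²x/dθ² = +0.040773 m.
a = ω²·d²x/dθ² = (117.9)²·(+0.040773) = +566.5 m/s²;  |a| = 566.5 m/s².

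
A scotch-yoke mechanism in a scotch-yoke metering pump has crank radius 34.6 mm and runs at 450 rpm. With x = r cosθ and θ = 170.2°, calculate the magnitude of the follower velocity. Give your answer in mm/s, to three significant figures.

278

ω = 47.12 rad/s (from 450 rpm).
x = r cosθ ⇒ ẋ = −rω sinθ.
|v| = rω|sinθ| = 0.0346·47.12·|sin 170.2°| = 0.27752 m/s = 277.52 mm/s.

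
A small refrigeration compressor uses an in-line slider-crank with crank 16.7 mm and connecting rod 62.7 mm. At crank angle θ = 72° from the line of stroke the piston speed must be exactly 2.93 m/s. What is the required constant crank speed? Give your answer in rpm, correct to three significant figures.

1620

For an in-line slider-crank, |v_piston| = rω|sinθ|·[1 + r cosθ/√(L² − r² sin²θ)].
With r = 0.0167 m, L = 0.0627 m, θ = 72°: the bracketed kinematic factor |dx/dθ| = 0.017234 m.
ω = v/|dx/dθ| = 2.93/0.017234 = 170.01 rad/s.
N = 60ω/(2π) = 1623.5 rpm.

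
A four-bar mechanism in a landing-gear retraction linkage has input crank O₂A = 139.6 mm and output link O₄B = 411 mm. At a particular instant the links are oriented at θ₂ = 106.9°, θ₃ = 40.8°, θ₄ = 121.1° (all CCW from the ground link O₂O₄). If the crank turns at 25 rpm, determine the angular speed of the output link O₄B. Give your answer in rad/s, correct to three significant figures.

0.825

ω₂ = 2.618 rad/s (from 25 rpm).
Differentiating the loop-closure r₂e^{iθ₂}+r₃e^{iθ₃}=r₁+r₄e^{iθ₄} gives r₂ω₂e^{iθ₂}+r₃ω₃e^{iθ₃}=r₄ω₄e^{iθ₄}.
Eliminating the other unknown: ω₄ = r₂ω₂ sin(θ₂−θ₃) / [r₄ sin(θ₄−θ₃)].
Numerator sine = +0.91425; denominator sine = +0.98570.
Result = 0.1396·2.618·(+0.91425) / (0.411·(+0.98570)) = +0.82477 rad/s; magnitude 0.82477 rad/s.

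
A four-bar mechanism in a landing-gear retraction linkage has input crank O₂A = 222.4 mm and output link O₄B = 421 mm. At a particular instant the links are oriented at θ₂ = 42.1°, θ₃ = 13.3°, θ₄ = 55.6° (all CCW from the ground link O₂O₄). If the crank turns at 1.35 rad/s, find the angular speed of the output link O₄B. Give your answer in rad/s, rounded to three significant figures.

0.510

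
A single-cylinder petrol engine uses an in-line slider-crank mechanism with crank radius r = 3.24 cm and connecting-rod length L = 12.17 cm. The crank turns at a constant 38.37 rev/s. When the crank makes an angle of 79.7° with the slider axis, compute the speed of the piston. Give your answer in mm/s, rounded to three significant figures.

8060

ω = 2π·38.4 = 241.1 rad/s
For an in-line slider-crank, x = r cosθ + √(L² − r² sin²θ), so v = −rω sinθ·[1 + r cosθ/√(L² − r² sin²θ)].
With r = 0.0324 m, L = 0.1217 m, θ = 79.7°: √(L² − r² sin²θ) = 0.11745 m.
v = −0.0324·241.1·0.98389·[1 + 0.0324·0.17880/0.11745] = -8.0644 m/s.
|v| = 8.0644 m/s = 8064.4 mm/s.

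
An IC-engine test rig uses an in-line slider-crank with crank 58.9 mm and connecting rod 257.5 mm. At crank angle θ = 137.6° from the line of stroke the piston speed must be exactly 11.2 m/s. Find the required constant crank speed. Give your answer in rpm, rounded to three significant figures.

For an in-line slider-crank, |v_piston| = rω|sinθ|·[1 + r cosθ/√(L² − r² sin²θ)].
With r = 0.0589 m, L = 0.2575 m, θ = 137.6°: the bracketed kinematic factor |dx/dθ| = 0.032927 m.
ω = v/|dx/dθ| = 11.2/0.032927 = 340.15 rad/s.
N = 60ω/(2π) = 3248.2 rpm.

3250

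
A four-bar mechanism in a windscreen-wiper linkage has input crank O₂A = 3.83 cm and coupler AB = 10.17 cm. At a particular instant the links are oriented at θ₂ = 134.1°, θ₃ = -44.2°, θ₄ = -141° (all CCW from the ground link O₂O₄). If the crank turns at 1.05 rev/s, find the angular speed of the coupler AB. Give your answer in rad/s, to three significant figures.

ω₂ = 6.597 rad/s (from 1.05 rev/s).
Differentiating the loop-closure r₂e^{iθ₂}+r₃e^{iθ₃}=r₁+r₄e^{iθ₄} gives r₂ω₂e^{iθ₂}+r₃ω₃e^{iθ₃}=r₄ω₄e^{iθ₄}.
Eliminating the other unknown: ω₃ = r₂ω₂ sin(θ₄−θ₂) / [r₃ sin(θ₃−θ₄)].
Numerator sine = +0.99604; denominator sine = +0.99297.
Result = 0.0383·6.597·(+0.99604) / (0.1017·(+0.99297)) = +2.4922 rad/s; magnitude 2.4922 rad/s.

2.49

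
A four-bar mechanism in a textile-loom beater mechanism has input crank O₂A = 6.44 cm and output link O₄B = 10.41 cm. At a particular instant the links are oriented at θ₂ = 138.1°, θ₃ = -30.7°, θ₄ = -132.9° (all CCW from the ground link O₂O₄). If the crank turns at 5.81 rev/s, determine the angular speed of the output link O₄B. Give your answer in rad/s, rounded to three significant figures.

ω₂ = 36.51 rad/s (from 5.81 rev/s).
Differentiating the loop-closure r₂e^{iθ₂}+r₃e^{iθ₃}=r₁+r₄e^{iθ₄} gives r₂ω₂e^{iθ₂}+r₃ω₃e^{iθ₃}=r₄ω₄e^{iθ₄}.
Eliminating the other unknown: ω₄ = r₂ω₂ sin(θ₂−θ₃) / [r₄ sin(θ₄−θ₃)].
Numerator sine = +0.19423; denominator sine = -0.97742.
Result = 0.0644·36.51·(+0.19423) / (0.1041·(-0.97742)) = -4.4878 rad/s; magnitude 4.4878 rad/s.

4.49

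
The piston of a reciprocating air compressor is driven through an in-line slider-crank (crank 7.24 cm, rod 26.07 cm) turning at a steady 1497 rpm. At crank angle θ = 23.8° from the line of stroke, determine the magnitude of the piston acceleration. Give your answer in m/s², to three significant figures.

1970

ω = 2π·1497/60 = 156.8 rad/s
x(θ) = r cosθ + √(L² − r² sin²θ); with ω constant, a = ω²·d²x/dθ².
d²x/dθ² = −r cosθ − r²(cos2θ)/√u − r⁴ sin²2θ/(4u^{3/2}),  u = L² − r² sin²θ = 0.0671109 m².
Substituting r = 0.0724 m, L = 0.2607 m, θ = 23.8°: d²x/dθ² = -0.080102 m.
a = ω²·d²x/dθ² = (156.8)²·(-0.080102) = -1968.5 m/s²;  |a| = 1968.5 m/s².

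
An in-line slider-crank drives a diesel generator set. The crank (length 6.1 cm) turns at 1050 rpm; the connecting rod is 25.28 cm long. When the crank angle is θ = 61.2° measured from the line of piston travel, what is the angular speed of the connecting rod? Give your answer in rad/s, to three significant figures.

13.1

ω = 110 rad/s (converted from 1050 rpm).
The rod makes angle φ with the slider axis where L sinφ = r sinθ; differentiating, L cosφ·φ̇ = r ω cosθ.
L cosφ = √(L² − r² sin²θ) = 0.24708 m.
|ω_rod| = r ω |cosθ| / √(L² − r² sin²θ) = 0.061·110·0.48175/0.24708 = 13.078 rad/s.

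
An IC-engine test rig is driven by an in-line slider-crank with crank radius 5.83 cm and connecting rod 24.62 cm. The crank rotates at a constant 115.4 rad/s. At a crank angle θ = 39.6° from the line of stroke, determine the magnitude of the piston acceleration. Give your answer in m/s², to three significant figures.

636

ω = 115.4 rad/s
x(θ) = r cosθ + √(L² − r² sin²θ); with ω constant, a = ω²·d²x/dθ².
d²x/dθ² = −r cosθ − r²(cos2θ)/√u − r⁴ sin²2θ/(4u^{3/2}),  u = L² − r² sin²θ = 0.0592334 m².
Substituting r = 0.0583 m, L = 0.2462 m, θ = 39.6°: d²x/dθ² = -0.047731 m.
a = ω²·d²x/dθ² = (115.4)²·(-0.047731) = -635.64 m/s²;  |a| = 635.64 m/s².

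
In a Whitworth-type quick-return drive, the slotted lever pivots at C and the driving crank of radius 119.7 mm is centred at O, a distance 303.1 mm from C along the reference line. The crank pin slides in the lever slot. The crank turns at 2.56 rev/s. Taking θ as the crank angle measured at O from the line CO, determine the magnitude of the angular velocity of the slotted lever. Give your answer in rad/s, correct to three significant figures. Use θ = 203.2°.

7.74

ω = 16.08 rad/s (from 2.56 rev/s).
Crank pin A relative to C: A = (d + r cosθ, r sinθ); lever angle φ = atan2(r sinθ, d + r cosθ).
Differentiating tanφ: φ̇ = rω(d cosθ + r)/(d² + r² + 2dr cosθ).
d² + r² + 2dr cosθ = |CA|² = 0.0395033 m²;  d cosθ + r = -0.15889 m.
|ω_lever| = |0.1197·16.08·-0.15889| / 0.0395033 = 7.7442 rad/s.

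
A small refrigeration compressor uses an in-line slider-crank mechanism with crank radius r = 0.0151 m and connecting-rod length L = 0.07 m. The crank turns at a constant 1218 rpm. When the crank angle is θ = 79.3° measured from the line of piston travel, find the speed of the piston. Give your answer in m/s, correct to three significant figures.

ω = 2π·1218/60 = 127.5 rad/s
For an in-line slider-crank, x = r cosθ + √(L² − r² sin²θ), so v = −rω sinθ·[1 + r cosθ/√(L² − r² sin²θ)].
With r = 0.0151 m, L = 0.07 m, θ = 79.3°: √(L² − r² sin²θ) = 0.068409 m.
v = −0.0151·127.5·0.98261·[1 + 0.0151·0.18567/0.068409] = -1.9701 m/s.
|v| = 1.9701 m/s.

1.97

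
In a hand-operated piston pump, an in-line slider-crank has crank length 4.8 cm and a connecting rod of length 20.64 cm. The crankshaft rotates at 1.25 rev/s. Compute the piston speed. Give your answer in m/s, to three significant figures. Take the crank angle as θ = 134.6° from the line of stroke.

0.224

ω = 2π·1.25 = 7.854 rad/s
For an in-line slider-crank, x = r cosθ + √(L² − r² sin²θ), so v = −rω sinθ·[1 + r cosθ/√(L² − r² sin²θ)].
With r = 0.048 m, L = 0.2064 m, θ = 134.6°: √(L² − r² sin²θ) = 0.20355 m.
v = −0.048·7.854·0.71203·[1 + 0.048·-0.70215/0.20355] = -0.22398 m/s.
|v| = 0.22398 m/s.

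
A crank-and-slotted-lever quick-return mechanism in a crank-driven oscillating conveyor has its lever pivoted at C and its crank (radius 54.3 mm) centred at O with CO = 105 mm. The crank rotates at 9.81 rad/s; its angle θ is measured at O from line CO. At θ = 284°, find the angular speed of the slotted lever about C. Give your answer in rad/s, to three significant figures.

ω = 9.81 rad/s
Crank pin A relative to C: A = (d + r cosθ, r sinθ); lever angle φ = atan2(r sinθ, d + r cosθ).
Differentiating tanφ: φ̇ = rω(d cosθ + r)/(d² + r² + 2dr cosθ).
d² + r² + 2dr cosθ = |CA|² = 0.0167321 m²;  d cosθ + r = +0.079702 m.
|ω_lever| = |0.0543·9.81·+0.079702| / 0.0167321 = 2.5374 rad/s.

2.54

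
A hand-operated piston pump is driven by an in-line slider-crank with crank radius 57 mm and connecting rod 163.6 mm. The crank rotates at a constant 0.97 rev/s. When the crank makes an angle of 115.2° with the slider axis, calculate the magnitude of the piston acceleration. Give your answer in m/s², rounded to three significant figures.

ω = 2π·0.97 = 6.095 rad/s
x(θ) = r cosθ + √(L² − r² sin²θ); with ω constant, a = ω²·d²x/dθ².
d²x/dθ² = −r cosθ − r²(cos2θ)/√u − r⁴ sin²2θ/(4u^{3/2}),  u = L² − r² sin²θ = 0.024105 m².
Substituting r = 0.057 m, L = 0.1636 m, θ = 115.2°: d²x/dθ² = +0.03719 m.
a = ω²·d²x/dθ² = (6.095)²·(+0.03719) = +1.3814 m/s²;  |a| = 1.3814 m/s².

1.38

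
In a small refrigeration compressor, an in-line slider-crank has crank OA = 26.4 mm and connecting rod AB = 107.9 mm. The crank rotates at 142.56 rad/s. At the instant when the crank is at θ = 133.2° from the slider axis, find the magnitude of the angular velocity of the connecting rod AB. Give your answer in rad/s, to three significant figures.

24.3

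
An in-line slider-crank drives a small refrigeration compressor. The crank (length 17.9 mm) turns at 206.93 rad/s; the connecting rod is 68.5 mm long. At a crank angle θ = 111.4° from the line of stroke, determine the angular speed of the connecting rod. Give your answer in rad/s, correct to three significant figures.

20.3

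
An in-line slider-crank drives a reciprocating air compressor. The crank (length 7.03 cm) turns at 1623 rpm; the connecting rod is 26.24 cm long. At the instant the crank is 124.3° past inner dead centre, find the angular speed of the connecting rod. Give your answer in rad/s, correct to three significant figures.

ω = 170 rad/s (converted from 1623 rpm).
The rod makes angle φ with the slider axis where L sinφ = r sinθ; differentiating, L cosφ·φ̇ = r ω cosθ.
L cosφ = √(L² − r² sin²θ) = 0.25589 m.
|ω_rod| = r ω |cosθ| / √(L² − r² sin²θ) = 0.0703·170·0.56353/0.25589 = 26.312 rad/s.

26.3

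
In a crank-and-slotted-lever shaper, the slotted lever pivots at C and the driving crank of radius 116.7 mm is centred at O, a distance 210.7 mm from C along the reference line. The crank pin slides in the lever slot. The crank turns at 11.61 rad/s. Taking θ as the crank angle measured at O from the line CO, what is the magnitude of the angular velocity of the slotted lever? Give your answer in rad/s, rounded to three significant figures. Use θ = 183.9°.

ω = 11.61 rad/s
Crank pin A relative to C: A = (d + r cosθ, r sinθ); lever angle φ = atan2(r sinθ, d + r cosθ).
Differentiating tanφ: φ̇ = rω(d cosθ + r)/(d² + r² + 2dr cosθ).
d² + r² + 2dr cosθ = |CA|² = 0.00894988 m²;  d cosθ + r = -0.093512 m.
|ω_lever| = |0.1167·11.61·-0.093512| / 0.00894988 = 14.156 rad/s.

14.2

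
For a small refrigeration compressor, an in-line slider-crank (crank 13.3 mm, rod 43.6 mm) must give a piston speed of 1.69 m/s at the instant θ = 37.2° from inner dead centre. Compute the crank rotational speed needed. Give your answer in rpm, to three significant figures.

1610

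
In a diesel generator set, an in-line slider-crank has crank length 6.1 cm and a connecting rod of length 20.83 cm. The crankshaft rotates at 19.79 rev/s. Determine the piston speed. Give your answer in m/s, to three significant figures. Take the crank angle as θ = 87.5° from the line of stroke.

7.68

ω = 2π·19.8 = 124.3 rad/s
For an in-line slider-crank, x = r cosθ + √(L² − r² sin²θ), so v = −rω sinθ·[1 + r cosθ/√(L² − r² sin²θ)].
With r = 0.061 m, L = 0.2083 m, θ = 87.5°: √(L² − r² sin²θ) = 0.19919 m.
v = −0.061·124.3·0.99905·[1 + 0.061·0.04362/0.19919] = -7.679 m/s.
|v| = 7.679 m/s.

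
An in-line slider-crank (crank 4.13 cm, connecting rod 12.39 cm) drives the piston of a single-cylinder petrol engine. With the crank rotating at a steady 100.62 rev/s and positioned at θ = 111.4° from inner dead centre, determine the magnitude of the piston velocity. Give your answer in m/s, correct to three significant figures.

ω = 2π·101 = 632.2 rad/s
For an in-line slider-crank, x = r cosθ + √(L² − r² sin²θ), so v = −rω sinθ·[1 + r cosθ/√(L² − r² sin²θ)].
With r = 0.0413 m, L = 0.1239 m, θ = 111.4°: √(L² − r² sin²θ) = 0.11778 m.
v = −0.0413·632.2·0.93106·[1 + 0.0413·-0.36488/0.11778] = -21.2 m/s.
|v| = 21.2 m/s.

21.2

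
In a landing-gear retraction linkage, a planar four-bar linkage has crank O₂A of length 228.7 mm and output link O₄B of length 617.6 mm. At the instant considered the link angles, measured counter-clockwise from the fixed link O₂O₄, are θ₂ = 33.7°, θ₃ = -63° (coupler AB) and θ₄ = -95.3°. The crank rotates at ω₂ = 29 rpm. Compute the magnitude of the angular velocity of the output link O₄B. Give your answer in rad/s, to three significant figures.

ω₂ = 3.037 rad/s (from 29 rpm).
Differentiating the loop-closure r₂e^{iθ₂}+r₃e^{iθ₃}=r₁+r₄e^{iθ₄} gives r₂ω₂e^{iθ₂}+r₃ω₃e^{iθ₃}=r₄ω₄e^{iθ₄}.
Eliminating the other unknown: ω₄ = r₂ω₂ sin(θ₂−θ₃) / [r₄ sin(θ₄−θ₃)].
Numerator sine = +0.99317; denominator sine = -0.53435.
Result = 0.2287·3.037·(+0.99317) / (0.6176·(-0.53435)) = -2.0902 rad/s; magnitude 2.0902 rad/s.

2.09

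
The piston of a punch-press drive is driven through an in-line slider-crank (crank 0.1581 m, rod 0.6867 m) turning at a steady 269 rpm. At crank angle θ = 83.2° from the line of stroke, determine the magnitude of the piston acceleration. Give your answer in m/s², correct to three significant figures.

ω = 2π·269/60 = 28.17 rad/s
x(θ) = r cosθ + √(L² − r² sin²θ); with ω constant, a = ω²·d²x/dθ².
d²x/dθ² = −r cosθ − r²(cos2θ)/√u − r⁴ sin²2θ/(4u^{3/2}),  u = L² − r² sin²θ = 0.446912 m².
Substituting r = 0.1581 m, L = 0.6867 m, θ = 83.2°: d²x/dθ² = +0.017593 m.
a = ω²·d²x/dθ² = (28.17)²·(+0.017593) = +13.96 m/s²;  |a| = 13.96 m/s².

14.0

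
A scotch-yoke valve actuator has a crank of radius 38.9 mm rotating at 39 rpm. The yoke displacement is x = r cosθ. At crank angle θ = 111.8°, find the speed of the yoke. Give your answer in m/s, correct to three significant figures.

0.148

ω = 4.084 rad/s (from 39 rpm).
x = r cosθ ⇒ ẋ = −rω sinθ.
|v| = rω|sinθ| = 0.0389·4.084·|sin 111.8°| = 0.14751 m/s.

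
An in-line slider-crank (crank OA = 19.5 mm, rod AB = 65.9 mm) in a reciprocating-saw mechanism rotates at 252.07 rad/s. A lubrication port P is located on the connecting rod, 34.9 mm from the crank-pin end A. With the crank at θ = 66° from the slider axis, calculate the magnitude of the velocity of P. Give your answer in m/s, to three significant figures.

4.88

ω = 252.1 rad/s.  Crank-pin speed |V_A| = rω = 4.9154 m/s, perpendicular to OA.
Rod angle: sinφ = −(r/L) sinθ ⇒ φ = -15.683°; ω_rod = −rω cosθ/√(L²−r²sin²θ) = -31.511 rad/s.
V_P = V_A + ω_rod × AP, with AP = 0.0349 m along the rod.
Components: V_Px = −rω sinθ − a·ω_rod·sinφ = -4.7877 m/s;  V_Py = rω cosθ + a·ω_rod·cosφ = +0.94047 m/s.
|V_P| = √(V_Px² + V_Py²) = 4.8792 m/s.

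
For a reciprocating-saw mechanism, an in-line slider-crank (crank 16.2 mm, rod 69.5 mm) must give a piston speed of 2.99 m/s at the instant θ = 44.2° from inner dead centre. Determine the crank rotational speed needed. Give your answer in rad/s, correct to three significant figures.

226

For an in-line slider-crank, |v_piston| = rω|sinθ|·[1 + r cosθ/√(L² − r² sin²θ)].
With r = 0.0162 m, L = 0.0695 m, θ = 44.2°: the bracketed kinematic factor |dx/dθ| = 0.013207 m.
ω = v/|dx/dθ| = 2.99/0.013207 = 226.4 rad/s.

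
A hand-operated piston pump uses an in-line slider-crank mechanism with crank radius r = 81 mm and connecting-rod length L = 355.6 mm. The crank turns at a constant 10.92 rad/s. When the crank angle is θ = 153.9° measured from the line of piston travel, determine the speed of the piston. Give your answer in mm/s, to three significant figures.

ω = 10.92 rad/s
For an in-line slider-crank, x = r cosθ + √(L² − r² sin²θ), so v = −rω sinθ·[1 + r cosθ/√(L² − r² sin²θ)].
With r = 0.081 m, L = 0.3556 m, θ = 153.9°: √(L² − r² sin²θ) = 0.35381 m.
v = −0.081·10.92·0.43994·[1 + 0.081·-0.89803/0.35381] = -0.30913 m/s.
|v| = 0.30913 m/s = 309.13 mm/s.

309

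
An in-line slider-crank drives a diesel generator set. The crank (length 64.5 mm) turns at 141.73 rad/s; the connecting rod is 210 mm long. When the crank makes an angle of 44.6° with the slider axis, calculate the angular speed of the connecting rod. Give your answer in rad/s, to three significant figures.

ω = 141.7 rad/s
The rod makes angle φ with the slider axis where L sinφ = r sinθ; differentiating, L cosφ·φ̇ = r ω cosθ.
L cosφ = √(L² − r² sin²θ) = 0.20506 m.
|ω_rod| = r ω |cosθ| / √(L² − r² sin²θ) = 0.0645·141.7·0.71203/0.20506 = 31.742 rad/s.

31.7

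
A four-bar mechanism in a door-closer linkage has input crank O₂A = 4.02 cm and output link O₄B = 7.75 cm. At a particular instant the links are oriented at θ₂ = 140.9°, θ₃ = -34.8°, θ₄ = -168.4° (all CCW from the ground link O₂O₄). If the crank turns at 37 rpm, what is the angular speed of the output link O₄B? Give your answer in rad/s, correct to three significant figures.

0.208

ω₂ = 3.875 rad/s (from 37 rpm).
Differentiating the loop-closure r₂e^{iθ₂}+r₃e^{iθ₃}=r₁+r₄e^{iθ₄} gives r₂ω₂e^{iθ₂}+r₃ω₃e^{iθ₃}=r₄ω₄e^{iθ₄}.
Eliminating the other unknown: ω₄ = r₂ω₂ sin(θ₂−θ₃) / [r₄ sin(θ₄−θ₃)].
Numerator sine = +0.07498; denominator sine = -0.72417.
Result = 0.0402·3.875·(+0.07498) / (0.0775·(-0.72417)) = -0.20809 rad/s; magnitude 0.20809 rad/s.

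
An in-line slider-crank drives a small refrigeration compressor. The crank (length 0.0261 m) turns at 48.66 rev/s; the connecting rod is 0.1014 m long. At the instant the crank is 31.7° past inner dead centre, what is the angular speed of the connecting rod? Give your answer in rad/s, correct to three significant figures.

ω = 305.7 rad/s (converted from 48.66 rev/s).
The rod makes angle φ with the slider axis where L sinφ = r sinθ; differentiating, L cosφ·φ̇ = r ω cosθ.
L cosφ = √(L² − r² sin²θ) = 0.10047 m.
|ω_rod| = r ω |cosθ| / √(L² − r² sin²θ) = 0.0261·305.7·0.85081/0.10047 = 67.577 rad/s.

67.6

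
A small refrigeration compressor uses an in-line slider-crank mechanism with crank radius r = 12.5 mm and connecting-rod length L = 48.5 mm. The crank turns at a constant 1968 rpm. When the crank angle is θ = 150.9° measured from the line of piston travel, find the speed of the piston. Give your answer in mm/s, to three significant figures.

968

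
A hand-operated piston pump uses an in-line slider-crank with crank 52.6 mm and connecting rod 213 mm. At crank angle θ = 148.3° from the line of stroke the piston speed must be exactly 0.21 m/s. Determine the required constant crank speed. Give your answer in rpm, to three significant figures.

For an in-line slider-crank, |v_piston| = rω|sinθ|·[1 + r cosθ/√(L² − r² sin²θ)].
With r = 0.0526 m, L = 0.213 m, θ = 148.3°: the bracketed kinematic factor |dx/dθ| = 0.021783 m.
ω = v/|dx/dθ| = 0.21/0.021783 = 9.6406 rad/s.
N = 60ω/(2π) = 92.06 rpm.

92.1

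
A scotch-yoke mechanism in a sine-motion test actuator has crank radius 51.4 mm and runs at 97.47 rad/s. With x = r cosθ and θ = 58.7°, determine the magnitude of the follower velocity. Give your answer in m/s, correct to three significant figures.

4.28

ω = 97.47 rad/s
x = r cosθ ⇒ ẋ = −rω sinθ.
|v| = rω|sinθ| = 0.0514·97.47·|sin 58.7°| = 4.2808 m/s.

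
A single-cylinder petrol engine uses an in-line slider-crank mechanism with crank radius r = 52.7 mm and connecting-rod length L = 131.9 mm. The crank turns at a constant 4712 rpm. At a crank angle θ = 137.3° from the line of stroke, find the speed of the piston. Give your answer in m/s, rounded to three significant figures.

12.3

ω = 2π·4712/60 = 493.4 rad/s
For an in-line slider-crank, x = r cosθ + √(L² − r² sin²θ), so v = −rω sinθ·[1 + r cosθ/√(L² − r² sin²θ)].
With r = 0.0527 m, L = 0.1319 m, θ = 137.3°: √(L² − r² sin²θ) = 0.12697 m.
v = −0.0527·493.4·0.67816·[1 + 0.0527·-0.73491/0.12697] = -12.256 m/s.
|v| = 12.256 m/s.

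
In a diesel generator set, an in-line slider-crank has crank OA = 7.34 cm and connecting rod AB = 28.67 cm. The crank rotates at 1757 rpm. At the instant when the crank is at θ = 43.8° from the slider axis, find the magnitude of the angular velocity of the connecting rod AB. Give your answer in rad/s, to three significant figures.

34.5

ω = 184 rad/s (converted from 1757 rpm).
The rod makes angle φ with the slider axis where L sinφ = r sinθ; differentiating, L cosφ·φ̇ = r ω cosθ.
L cosφ = √(L² − r² sin²θ) = 0.28216 m.
|ω_rod| = r ω |cosθ| / √(L² − r² sin²θ) = 0.0734·184·0.72176/0.28216 = 34.545 rad/s.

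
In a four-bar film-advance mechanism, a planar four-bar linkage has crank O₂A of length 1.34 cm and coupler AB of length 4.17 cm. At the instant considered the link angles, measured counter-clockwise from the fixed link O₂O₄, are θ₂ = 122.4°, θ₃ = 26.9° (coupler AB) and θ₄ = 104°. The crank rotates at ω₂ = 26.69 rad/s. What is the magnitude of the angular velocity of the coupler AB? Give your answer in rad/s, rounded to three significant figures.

ω₂ = 26.69 rad/s
Differentiating the loop-closure r₂e^{iθ₂}+r₃e^{iθ₃}=r₁+r₄e^{iθ₄} gives r₂ω₂e^{iθ₂}+r₃ω₃e^{iθ₃}=r₄ω₄e^{iθ₄}.
Eliminating the other unknown: ω₃ = r₂ω₂ sin(θ₄−θ₂) / [r₃ sin(θ₃−θ₄)].
Numerator sine = -0.31565; denominator sine = -0.97476.
Result = 0.0134·26.69·(-0.31565) / (0.0417·(-0.97476)) = +2.7773 rad/s; magnitude 2.7773 rad/s.

2.78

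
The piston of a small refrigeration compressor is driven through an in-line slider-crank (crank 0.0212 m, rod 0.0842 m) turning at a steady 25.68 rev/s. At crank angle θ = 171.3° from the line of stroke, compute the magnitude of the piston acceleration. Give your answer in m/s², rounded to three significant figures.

413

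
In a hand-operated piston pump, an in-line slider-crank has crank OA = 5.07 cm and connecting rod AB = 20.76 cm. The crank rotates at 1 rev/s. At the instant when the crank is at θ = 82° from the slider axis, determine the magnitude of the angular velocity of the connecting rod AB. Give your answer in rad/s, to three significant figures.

0.220

ω = 6.283 rad/s (converted from 1 rev/s).
The rod makes angle φ with the slider axis where L sinφ = r sinθ; differentiating, L cosφ·φ̇ = r ω cosθ.
L cosφ = √(L² − r² sin²θ) = 0.20144 m.
|ω_rod| = r ω |cosθ| / √(L² − r² sin²θ) = 0.0507·6.283·0.13917/0.20144 = 0.22009 rad/s.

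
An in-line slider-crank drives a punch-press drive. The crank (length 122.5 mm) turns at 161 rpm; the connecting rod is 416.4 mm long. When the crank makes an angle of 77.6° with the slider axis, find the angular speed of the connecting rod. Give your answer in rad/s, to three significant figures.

1.11

ω = 16.86 rad/s (converted from 161 rpm).
The rod makes angle φ with the slider axis where L sinφ = r sinθ; differentiating, L cosφ·φ̇ = r ω cosθ.
L cosφ = √(L² − r² sin²θ) = 0.39884 m.
|ω_rod| = r ω |cosθ| / √(L² − r² sin²θ) = 0.1225·16.86·0.21474/0.39884 = 1.112 rad/s.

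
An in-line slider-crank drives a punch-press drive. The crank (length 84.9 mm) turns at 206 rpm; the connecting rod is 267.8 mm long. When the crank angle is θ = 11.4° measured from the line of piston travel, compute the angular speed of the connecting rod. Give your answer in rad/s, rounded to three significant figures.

6.72

ω = 21.57 rad/s (converted from 206 rpm).
The rod makes angle φ with the slider axis where L sinφ = r sinθ; differentiating, L cosφ·φ̇ = r ω cosθ.
L cosφ = √(L² − r² sin²θ) = 0.26727 m.
|ω_rod| = r ω |cosθ| / √(L² − r² sin²θ) = 0.0849·21.57·0.98027/0.26727 = 6.7173 rad/s.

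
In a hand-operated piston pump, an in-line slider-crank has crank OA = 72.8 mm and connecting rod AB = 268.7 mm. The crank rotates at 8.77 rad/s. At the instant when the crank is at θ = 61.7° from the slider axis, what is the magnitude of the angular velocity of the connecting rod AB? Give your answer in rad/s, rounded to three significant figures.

1.16

ω = 8.77 rad/s
The rod makes angle φ with the slider axis where L sinφ = r sinθ; differentiating, L cosφ·φ̇ = r ω cosθ.
L cosφ = √(L² − r² sin²θ) = 0.26094 m.
|ω_rod| = r ω |cosθ| / √(L² − r² sin²θ) = 0.0728·8.77·0.47409/0.26094 = 1.16 rad/s.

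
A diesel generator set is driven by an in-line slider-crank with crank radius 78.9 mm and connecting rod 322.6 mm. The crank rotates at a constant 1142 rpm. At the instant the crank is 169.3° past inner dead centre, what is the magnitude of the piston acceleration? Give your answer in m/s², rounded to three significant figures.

ω = 2π·1142/60 = 119.6 rad/s
x(θ) = r cosθ + √(L² − r² sin²θ); with ω constant, a = ω²·d²x/dθ².
d²x/dθ² = −r cosθ − r²(cos2θ)/√u − r⁴ sin²2θ/(4u^{3/2}),  u = L² − r² sin²θ = 0.103856 m².
Substituting r = 0.0789 m, L = 0.3226 m, θ = 169.3°: d²x/dθ² = +0.059504 m.
a = ω²·d²x/dθ² = (119.6)²·(+0.059504) = +851.02 m/s²;  |a| = 851.02 m/s².

851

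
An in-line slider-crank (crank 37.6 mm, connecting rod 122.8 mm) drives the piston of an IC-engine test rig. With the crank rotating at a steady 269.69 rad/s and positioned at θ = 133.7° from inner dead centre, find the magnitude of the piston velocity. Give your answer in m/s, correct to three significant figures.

5.74

ω = 269.7 rad/s
For an in-line slider-crank, x = r cosθ + √(L² − r² sin²θ), so v = −rω sinθ·[1 + r cosθ/√(L² − r² sin²θ)].
With r = 0.0376 m, L = 0.1228 m, θ = 133.7°: √(L² − r² sin²θ) = 0.11975 m.
v = −0.0376·269.7·0.72297·[1 + 0.0376·-0.69088/0.11975] = -5.7408 m/s.
|v| = 5.7408 m/s.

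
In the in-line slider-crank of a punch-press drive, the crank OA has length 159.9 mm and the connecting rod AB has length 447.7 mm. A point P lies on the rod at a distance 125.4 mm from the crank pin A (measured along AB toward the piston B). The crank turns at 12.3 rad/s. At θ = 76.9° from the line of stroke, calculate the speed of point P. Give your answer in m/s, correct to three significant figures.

1.99

ω = 12.3 rad/s.  Crank-pin speed |V_A| = rω = 1.9668 m/s, perpendicular to OA.
Rod angle: sinφ = −(r/L) sinθ ⇒ φ = -20.357°; ω_rod = −rω cosθ/√(L²−r²sin²θ) = -1.062 rad/s.
V_P = V_A + ω_rod × AP, with AP = 0.1254 m along the rod.
Components: V_Px = −rω sinθ − a·ω_rod·sinφ = -1.9619 m/s;  V_Py = rω cosθ + a·ω_rod·cosφ = +0.32091 m/s.
|V_P| = √(V_Px² + V_Py²) = 1.988 m/s.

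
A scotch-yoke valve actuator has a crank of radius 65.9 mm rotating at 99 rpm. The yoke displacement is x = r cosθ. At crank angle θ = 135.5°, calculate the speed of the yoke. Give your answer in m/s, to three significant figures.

0.479

ω = 10.37 rad/s (from 99 rpm).
x = r cosθ ⇒ ẋ = −rω sinθ.
|v| = rω|sinθ| = 0.0659·10.37·|sin 135.5°| = 0.47886 m/s.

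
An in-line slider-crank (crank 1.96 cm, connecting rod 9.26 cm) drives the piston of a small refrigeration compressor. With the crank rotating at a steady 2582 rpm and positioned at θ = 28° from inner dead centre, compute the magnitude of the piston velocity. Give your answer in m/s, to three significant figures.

ω = 2π·2582/60 = 270.4 rad/s
For an in-line slider-crank, x = r cosθ + √(L² − r² sin²θ), so v = −rω sinθ·[1 + r cosθ/√(L² − r² sin²θ)].
With r = 0.0196 m, L = 0.0926 m, θ = 28°: √(L² − r² sin²θ) = 0.092142 m.
v = −0.0196·270.4·0.46947·[1 + 0.0196·0.88295/0.092142] = -2.9553 m/s.
|v| = 2.9553 m/s.

2.96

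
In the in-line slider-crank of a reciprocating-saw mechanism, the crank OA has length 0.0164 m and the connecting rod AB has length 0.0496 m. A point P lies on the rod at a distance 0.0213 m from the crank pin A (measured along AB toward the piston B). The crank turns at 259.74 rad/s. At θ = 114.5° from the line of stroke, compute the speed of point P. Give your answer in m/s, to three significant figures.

3.77

ω = 259.7 rad/s.  Crank-pin speed |V_A| = rω = 4.2597 m/s, perpendicular to OA.
Rod angle: sinφ = −(r/L) sinθ ⇒ φ = -17.510°; ω_rod = −rω cosθ/√(L²−r²sin²θ) = +37.345 rad/s.
V_P = V_A + ω_rod × AP, with AP = 0.0213 m along the rod.
Components: V_Px = −rω sinθ − a·ω_rod·sinφ = -3.6369 m/s;  V_Py = rω cosθ + a·ω_rod·cosφ = -1.0079 m/s.
|V_P| = √(V_Px² + V_Py²) = 3.7739 m/s.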